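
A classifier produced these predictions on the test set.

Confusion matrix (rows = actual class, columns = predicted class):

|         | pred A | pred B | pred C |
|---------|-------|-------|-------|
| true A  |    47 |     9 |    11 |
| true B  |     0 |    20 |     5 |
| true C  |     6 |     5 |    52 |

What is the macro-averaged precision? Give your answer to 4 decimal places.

Per-class precision (TP/(TP+FP)):
  A: TP=47, FP=0+6=6 → 47/53 = 0.88679
  B: TP=20, FP=9+5=14 → 20/34 = 0.58824
  C: TP=52, FP=11+5=16 → 52/68 = 0.76471
Macro-precision = mean = (0.88679 + 0.58824 + 0.76471) / 3 = 0.7466

0.7466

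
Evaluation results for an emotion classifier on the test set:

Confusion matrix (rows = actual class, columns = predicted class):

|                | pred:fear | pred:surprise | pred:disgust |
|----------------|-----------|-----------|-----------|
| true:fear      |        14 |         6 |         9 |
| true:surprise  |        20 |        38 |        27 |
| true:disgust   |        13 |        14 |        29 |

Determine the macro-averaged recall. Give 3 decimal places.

0.483

Per-class recall (TP/(TP+FN)):
  fear: TP=14, FN=6+9=15 → 14/29 = 0.4828
  surprise: TP=38, FN=20+27=47 → 38/85 = 0.4471
  disgust: TP=29, FN=13+14=27 → 29/56 = 0.5179
Macro-recall = mean = (0.4828 + 0.4471 + 0.5179) / 3 = 0.483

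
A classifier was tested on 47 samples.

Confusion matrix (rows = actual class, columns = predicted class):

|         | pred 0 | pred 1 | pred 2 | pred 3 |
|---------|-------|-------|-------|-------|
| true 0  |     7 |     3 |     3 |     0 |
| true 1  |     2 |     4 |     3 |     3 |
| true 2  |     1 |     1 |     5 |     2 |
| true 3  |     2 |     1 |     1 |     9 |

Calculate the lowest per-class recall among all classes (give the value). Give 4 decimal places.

0.3333

Per-class recall (TP/(TP+FN)):
  0: TP=7, FN=3+3+0=6 → 7/13 = 0.53846
  1: TP=4, FN=2+3+3=8 → 4/12 = 0.33333
  2: TP=5, FN=1+1+2=4 → 5/9 = 0.55556
  3: TP=9, FN=2+1+1=4 → 9/13 = 0.69231
Lowest is class '1' with recall = 0.3333.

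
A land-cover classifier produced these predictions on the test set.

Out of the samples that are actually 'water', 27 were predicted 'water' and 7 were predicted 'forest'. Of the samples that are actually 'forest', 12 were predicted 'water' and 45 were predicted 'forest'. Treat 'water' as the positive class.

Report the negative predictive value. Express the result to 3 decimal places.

NPV = TN/(TN+FN) = 45/(45+7) = 0.865

0.865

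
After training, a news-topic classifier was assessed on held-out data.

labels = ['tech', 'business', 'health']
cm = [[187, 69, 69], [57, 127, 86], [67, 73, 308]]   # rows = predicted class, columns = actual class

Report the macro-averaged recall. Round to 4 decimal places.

0.5795

Per-class recall (TP/(TP+FN)):
  tech: TP=187, FN=57+67=124 → 187/311 = 0.60129
  business: TP=127, FN=69+73=142 → 127/269 = 0.47212
  health: TP=308, FN=69+86=155 → 308/463 = 0.66523
Macro-recall = mean = (0.60129 + 0.47212 + 0.66523) / 3 = 0.5795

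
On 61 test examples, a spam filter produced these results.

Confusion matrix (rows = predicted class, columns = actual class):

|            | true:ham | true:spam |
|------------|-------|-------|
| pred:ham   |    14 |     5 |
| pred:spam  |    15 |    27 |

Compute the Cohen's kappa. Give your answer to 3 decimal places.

0.332

Observed agreement pₒ = trace/N = 41/61 = 0.6721
Expected agreement pₑ = Σ (rowᵢ·colᵢ)/N² = (29·19 + 32·42)/61² = 0.5093
κ = (pₒ − pₑ)/(1 − pₑ) = (0.6721 − 0.5093)/(1 − 0.5093) = 0.332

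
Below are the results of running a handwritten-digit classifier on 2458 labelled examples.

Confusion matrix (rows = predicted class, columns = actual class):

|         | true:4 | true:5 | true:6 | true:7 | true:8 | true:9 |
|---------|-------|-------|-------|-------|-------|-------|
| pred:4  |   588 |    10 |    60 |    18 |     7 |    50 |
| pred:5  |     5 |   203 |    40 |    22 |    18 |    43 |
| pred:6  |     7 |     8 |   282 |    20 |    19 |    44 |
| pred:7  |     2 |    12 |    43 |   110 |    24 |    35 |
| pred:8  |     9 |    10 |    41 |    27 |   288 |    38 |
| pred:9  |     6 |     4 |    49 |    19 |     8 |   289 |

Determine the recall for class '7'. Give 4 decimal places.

Take TP from the diagonal, FP from the rest of the '7' prediction marginal, FN from the rest of the '7' actual marginal.
recall = TP/(TP+FN).
7: TP=110, FN=18+22+20+27+19=106 → 110/216 = 0.50926

0.5093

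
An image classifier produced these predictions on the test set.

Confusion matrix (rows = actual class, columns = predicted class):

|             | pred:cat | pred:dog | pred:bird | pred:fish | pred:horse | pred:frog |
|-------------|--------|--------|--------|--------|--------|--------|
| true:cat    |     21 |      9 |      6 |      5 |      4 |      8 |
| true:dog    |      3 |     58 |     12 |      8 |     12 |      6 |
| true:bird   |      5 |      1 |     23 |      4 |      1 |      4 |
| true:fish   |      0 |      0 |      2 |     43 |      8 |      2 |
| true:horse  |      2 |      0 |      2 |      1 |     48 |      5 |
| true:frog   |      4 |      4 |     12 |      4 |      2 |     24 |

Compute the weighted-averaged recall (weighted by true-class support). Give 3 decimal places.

0.615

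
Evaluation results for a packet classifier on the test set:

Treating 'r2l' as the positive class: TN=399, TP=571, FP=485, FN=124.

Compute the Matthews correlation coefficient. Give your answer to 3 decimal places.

0.288

MCC = (TP·TN − FP·FN) / √((TP+FP)(TP+FN)(TN+FP)(TN+FN))
Numerator = 571·399 − 485·124 = 167689
Denominator = √(1056·695·884·523) = √339314701440 = 582507.2544
MCC = 167689 / 582507.2544 = 0.288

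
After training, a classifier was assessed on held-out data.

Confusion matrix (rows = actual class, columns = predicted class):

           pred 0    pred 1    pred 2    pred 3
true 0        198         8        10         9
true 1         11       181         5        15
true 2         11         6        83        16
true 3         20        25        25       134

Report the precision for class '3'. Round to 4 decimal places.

precision = TP/(TP+FP).
3: TP=134, FP=9+15+16=40 → 134/174 = 0.77011

0.7701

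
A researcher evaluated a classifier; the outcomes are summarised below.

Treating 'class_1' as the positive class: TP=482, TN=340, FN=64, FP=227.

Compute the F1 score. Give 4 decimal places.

Precision = TP/(TP+FP) = 482/709 = 0.6798
Recall = TP/(TP+FN) = 482/546 = 0.8828
F1 = 2·TP/(2·TP+FP+FN) = 964/1255 = 0.7681

0.7681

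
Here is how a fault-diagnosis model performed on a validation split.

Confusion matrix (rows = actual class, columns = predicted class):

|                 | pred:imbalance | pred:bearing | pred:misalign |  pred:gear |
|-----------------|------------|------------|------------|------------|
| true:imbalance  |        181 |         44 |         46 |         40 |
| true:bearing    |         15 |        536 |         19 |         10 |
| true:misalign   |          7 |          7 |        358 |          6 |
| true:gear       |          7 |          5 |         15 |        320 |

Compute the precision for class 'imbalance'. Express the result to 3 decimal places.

0.862

Treat 'imbalance' as positive and all other classes as negative.
precision = TP/(TP+FP).
imbalance: TP=181, FP=15+7+7=29 → 181/210 = 0.8619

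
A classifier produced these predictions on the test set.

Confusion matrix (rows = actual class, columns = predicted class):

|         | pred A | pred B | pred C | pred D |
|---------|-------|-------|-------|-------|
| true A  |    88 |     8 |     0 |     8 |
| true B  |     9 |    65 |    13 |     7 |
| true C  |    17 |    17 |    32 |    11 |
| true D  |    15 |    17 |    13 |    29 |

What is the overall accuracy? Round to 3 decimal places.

Accuracy = trace / total = (88+65+32+29=214) / 349 = 214/349 = 0.613

0.613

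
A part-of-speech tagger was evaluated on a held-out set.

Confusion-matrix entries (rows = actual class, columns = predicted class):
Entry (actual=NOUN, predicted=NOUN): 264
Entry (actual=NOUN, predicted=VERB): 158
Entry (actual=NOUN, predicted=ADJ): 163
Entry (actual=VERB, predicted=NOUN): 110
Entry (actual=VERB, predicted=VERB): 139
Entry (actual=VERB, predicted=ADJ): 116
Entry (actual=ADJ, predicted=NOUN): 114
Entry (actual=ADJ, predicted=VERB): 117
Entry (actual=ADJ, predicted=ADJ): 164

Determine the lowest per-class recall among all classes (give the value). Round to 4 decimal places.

0.3808

Per-class recall (TP/(TP+FN)):
  NOUN: TP=264, FN=158+163=321 → 264/585 = 0.45128
  VERB: TP=139, FN=110+116=226 → 139/365 = 0.38082
  ADJ: TP=164, FN=114+117=231 → 164/395 = 0.41519
Lowest is class 'VERB' with recall = 0.3808.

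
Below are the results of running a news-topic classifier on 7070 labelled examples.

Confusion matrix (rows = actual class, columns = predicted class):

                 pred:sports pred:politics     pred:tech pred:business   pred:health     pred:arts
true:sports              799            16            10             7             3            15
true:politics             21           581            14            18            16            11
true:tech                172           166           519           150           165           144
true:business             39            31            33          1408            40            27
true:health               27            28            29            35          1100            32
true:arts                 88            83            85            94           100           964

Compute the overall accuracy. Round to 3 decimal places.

Accuracy = trace / total = (799+581+519+1408+1100+964=5371) / 7070 = 5371/7070 = 0.760

0.760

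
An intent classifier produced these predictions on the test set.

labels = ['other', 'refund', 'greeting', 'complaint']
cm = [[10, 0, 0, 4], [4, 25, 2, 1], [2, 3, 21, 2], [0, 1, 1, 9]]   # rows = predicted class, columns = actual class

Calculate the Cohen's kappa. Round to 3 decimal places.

0.675

Observed agreement pₒ = trace/N = 65/85 = 0.7647
Expected agreement pₑ = Σ (rowᵢ·colᵢ)/N² = (16·14 + 29·32 + 24·28 + 16·11)/85² = 0.2768
κ = (pₒ − pₑ)/(1 − pₑ) = (0.7647 − 0.2768)/(1 − 0.2768) = 0.675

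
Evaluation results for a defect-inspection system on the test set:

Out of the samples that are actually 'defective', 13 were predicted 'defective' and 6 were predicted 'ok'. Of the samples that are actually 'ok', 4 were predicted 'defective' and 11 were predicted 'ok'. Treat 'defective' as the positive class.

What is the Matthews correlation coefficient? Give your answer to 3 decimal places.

MCC = (TP·TN − FP·FN) / √((TP+FP)(TP+FN)(TN+FP)(TN+FN))
Numerator = 13·11 − 4·6 = 119
Denominator = √(17·19·15·17) = √82365 = 286.9930
MCC = 119 / 286.9930 = 0.415

0.415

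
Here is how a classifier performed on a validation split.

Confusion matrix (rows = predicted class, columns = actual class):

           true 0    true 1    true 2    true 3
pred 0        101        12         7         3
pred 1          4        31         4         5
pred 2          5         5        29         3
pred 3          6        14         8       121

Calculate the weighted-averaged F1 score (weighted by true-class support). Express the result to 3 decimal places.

0.779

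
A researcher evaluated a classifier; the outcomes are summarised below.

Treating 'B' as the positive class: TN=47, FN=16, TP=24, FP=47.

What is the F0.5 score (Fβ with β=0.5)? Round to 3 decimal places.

0.370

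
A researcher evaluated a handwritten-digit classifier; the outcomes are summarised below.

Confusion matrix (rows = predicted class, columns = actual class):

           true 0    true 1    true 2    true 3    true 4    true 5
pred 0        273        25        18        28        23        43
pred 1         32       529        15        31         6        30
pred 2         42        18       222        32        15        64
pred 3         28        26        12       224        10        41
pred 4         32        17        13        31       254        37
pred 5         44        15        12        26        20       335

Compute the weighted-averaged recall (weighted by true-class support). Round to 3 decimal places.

0.700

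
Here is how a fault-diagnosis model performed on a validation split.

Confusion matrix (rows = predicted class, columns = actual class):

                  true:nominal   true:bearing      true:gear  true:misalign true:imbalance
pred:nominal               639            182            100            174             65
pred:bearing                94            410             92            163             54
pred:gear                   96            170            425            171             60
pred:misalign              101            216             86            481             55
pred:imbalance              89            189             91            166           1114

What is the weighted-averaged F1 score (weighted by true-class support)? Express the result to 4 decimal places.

0.5484

Per-class F1 score (2·TP/(2·TP+FP+FN)):
  nominal: TP=639, FP=182+100+174+65=521, FN=94+96+101+89=380 → 1278/2179 = 0.58651
  bearing: TP=410, FP=94+92+163+54=403, FN=182+170+216+189=757 → 820/1980 = 0.41414
  gear: TP=425, FP=96+170+171+60=497, FN=100+92+86+91=369 → 850/1716 = 0.49534
  misalign: TP=481, FP=101+216+86+55=458, FN=174+163+171+166=674 → 962/2094 = 0.45941
  imbalance: TP=1114, FP=89+189+91+166=535, FN=65+54+60+55=234 → 2228/2997 = 0.74341
Weighted-F1 score = Σ (supportᵢ/N)·F1 scoreᵢ with N=5483: (1019/5483)·0.58651 + (1167/5483)·0.41414 + (794/5483)·0.49534 + (1155/5483)·0.45941 + (1348/5483)·0.74341 = 0.5484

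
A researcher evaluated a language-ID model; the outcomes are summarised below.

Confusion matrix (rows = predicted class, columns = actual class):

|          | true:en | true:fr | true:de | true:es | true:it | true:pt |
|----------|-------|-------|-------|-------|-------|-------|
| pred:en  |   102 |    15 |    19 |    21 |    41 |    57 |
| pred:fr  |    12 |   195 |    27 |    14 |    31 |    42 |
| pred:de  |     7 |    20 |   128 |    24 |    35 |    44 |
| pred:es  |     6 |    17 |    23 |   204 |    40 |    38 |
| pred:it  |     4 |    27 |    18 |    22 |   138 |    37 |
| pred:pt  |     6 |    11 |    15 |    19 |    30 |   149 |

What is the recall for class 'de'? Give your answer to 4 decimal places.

0.5565

recall = TP/(TP+FN).
de: TP=128, FN=19+27+23+18+15=102 → 128/230 = 0.55652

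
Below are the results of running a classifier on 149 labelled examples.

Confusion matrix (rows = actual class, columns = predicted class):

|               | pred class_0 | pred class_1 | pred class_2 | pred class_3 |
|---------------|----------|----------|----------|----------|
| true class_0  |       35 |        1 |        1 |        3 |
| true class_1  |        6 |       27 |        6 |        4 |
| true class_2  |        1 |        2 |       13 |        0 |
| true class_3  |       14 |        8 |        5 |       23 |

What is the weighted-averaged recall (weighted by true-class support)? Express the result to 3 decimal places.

0.658

Per-class recall (TP/(TP+FN)):
  class_0: TP=35, FN=1+1+3=5 → 35/40 = 0.8750
  class_1: TP=27, FN=6+6+4=16 → 27/43 = 0.6279
  class_2: TP=13, FN=1+2+0=3 → 13/16 = 0.8125
  class_3: TP=23, FN=14+8+5=27 → 23/50 = 0.4600
Weighted-recall = Σ (supportᵢ/N)·recallᵢ with N=149: (40/149)·0.8750 + (43/149)·0.6279 + (16/149)·0.8125 + (50/149)·0.4600 = 0.658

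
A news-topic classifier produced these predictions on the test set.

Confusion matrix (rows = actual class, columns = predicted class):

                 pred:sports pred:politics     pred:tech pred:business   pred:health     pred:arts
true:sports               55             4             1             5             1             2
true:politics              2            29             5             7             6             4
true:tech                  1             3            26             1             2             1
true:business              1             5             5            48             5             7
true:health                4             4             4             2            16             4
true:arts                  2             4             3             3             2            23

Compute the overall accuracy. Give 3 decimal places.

0.663

Accuracy = trace / total = (55+29+26+48+16+23=197) / 297 = 197/297 = 0.663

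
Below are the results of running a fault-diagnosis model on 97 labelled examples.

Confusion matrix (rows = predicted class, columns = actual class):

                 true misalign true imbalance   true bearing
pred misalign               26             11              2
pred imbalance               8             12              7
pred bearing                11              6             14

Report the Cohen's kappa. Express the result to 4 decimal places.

Observed agreement pₒ = trace/N = 52/97 = 0.53608
Expected agreement pₑ = Σ (rowᵢ·colᵢ)/N² = (45·39 + 29·27 + 23·31)/97² = 0.34552
κ = (pₒ − pₑ)/(1 − pₑ) = (0.53608 − 0.34552)/(1 − 0.34552) = 0.2912

0.2912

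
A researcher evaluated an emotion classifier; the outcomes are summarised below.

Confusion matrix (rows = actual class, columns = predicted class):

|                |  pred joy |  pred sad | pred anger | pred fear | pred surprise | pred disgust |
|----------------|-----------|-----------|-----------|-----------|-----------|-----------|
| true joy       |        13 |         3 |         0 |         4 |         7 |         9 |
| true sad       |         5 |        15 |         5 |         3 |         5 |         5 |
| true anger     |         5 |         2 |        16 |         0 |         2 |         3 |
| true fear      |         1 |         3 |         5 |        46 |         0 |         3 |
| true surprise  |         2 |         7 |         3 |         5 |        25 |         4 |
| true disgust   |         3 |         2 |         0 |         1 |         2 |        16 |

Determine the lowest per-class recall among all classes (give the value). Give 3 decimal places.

0.361

Per-class recall (TP/(TP+FN)):
  joy: TP=13, FN=3+0+4+7+9=23 → 13/36 = 0.3611
  sad: TP=15, FN=5+5+3+5+5=23 → 15/38 = 0.3947
  anger: TP=16, FN=5+2+0+2+3=12 → 16/28 = 0.5714
  fear: TP=46, FN=1+3+5+0+3=12 → 46/58 = 0.7931
  surprise: TP=25, FN=2+7+3+5+4=21 → 25/46 = 0.5435
  disgust: TP=16, FN=3+2+0+1+2=8 → 16/24 = 0.6667
Lowest is class 'joy' with recall = 0.361.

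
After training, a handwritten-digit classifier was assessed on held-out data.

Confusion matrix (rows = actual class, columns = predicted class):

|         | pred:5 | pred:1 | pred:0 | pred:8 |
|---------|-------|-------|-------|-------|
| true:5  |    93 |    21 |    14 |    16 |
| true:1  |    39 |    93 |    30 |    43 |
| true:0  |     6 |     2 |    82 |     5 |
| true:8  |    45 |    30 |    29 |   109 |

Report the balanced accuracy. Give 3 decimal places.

0.619

Balanced accuracy = mean of per-class recall.
  5: recall = 93/144 = 0.6458
  1: recall = 93/205 = 0.4537
  0: recall = 82/95 = 0.8632
  8: recall = 109/213 = 0.5117
Mean = (0.6458 + 0.4537 + 0.8632 + 0.5117) / 4 = 0.619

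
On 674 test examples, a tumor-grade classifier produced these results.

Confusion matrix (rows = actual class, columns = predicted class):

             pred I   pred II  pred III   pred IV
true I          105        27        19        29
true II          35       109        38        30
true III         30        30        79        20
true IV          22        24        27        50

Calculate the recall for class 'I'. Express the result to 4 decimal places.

0.5833

Take TP from the diagonal, FP from the rest of the 'I' prediction marginal, FN from the rest of the 'I' actual marginal.
recall = TP/(TP+FN).
I: TP=105, FN=27+19+29=75 → 105/180 = 0.58333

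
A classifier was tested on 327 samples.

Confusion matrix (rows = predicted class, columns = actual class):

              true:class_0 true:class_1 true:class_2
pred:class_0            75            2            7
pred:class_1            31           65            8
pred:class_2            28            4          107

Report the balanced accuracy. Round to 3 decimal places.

0.784

Balanced accuracy = mean of per-class recall.
  class_0: recall = 75/134 = 0.5597
  class_1: recall = 65/71 = 0.9155
  class_2: recall = 107/122 = 0.8770
Mean = (0.5597 + 0.9155 + 0.8770) / 3 = 0.784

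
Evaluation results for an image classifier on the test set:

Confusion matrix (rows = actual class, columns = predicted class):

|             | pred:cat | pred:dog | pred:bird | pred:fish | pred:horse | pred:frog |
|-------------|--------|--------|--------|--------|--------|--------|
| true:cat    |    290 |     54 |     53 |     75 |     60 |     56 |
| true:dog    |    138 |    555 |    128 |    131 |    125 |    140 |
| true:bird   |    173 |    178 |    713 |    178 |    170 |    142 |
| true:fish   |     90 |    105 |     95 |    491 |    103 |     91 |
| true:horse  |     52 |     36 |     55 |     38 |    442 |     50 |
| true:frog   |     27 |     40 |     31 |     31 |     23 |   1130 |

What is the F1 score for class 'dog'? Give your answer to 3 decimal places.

Treat 'dog' as positive and all other classes as negative.
F1 score = 2·TP/(2·TP+FP+FN).
dog: TP=555, FP=54+178+105+36+40=413, FN=138+128+131+125+140=662 → 1110/2185 = 0.5080

0.508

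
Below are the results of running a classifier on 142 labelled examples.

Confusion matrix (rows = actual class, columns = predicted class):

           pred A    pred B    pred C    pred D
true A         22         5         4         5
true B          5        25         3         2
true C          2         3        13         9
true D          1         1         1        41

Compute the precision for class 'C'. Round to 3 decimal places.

0.619

precision = TP/(TP+FP).
C: TP=13, FP=4+3+1=8 → 13/21 = 0.6190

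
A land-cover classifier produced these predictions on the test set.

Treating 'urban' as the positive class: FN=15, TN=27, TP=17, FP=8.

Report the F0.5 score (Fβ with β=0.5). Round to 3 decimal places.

Fβ = (1+β²)·TP / ((1+β²)·TP + β²·FN + FP), with β²=1/4
= 1.25·17 / (1.25·17 + 0.25·15 + 8) = 0.644

0.644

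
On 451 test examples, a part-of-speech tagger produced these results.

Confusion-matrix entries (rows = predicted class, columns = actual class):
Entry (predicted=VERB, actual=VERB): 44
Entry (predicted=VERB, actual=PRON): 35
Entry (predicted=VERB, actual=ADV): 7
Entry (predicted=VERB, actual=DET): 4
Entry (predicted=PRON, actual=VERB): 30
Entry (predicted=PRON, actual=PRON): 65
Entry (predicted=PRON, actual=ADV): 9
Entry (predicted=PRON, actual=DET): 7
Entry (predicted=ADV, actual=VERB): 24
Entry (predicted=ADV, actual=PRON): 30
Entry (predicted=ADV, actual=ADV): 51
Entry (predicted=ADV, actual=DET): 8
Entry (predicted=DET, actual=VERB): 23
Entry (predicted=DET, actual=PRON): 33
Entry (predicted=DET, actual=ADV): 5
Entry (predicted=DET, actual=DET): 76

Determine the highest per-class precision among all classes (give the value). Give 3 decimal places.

Per-class precision (TP/(TP+FP)):
  VERB: TP=44, FP=35+7+4=46 → 44/90 = 0.4889
  PRON: TP=65, FP=30+9+7=46 → 65/111 = 0.5856
  ADV: TP=51, FP=24+30+8=62 → 51/113 = 0.4513
  DET: TP=76, FP=23+33+5=61 → 76/137 = 0.5547
Highest is class 'PRON' with precision = 0.586.

0.586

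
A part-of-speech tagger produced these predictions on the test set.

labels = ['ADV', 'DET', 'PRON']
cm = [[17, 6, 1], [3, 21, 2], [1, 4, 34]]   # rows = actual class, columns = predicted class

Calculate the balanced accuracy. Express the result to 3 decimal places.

Balanced accuracy = mean of per-class recall.
  ADV: recall = 17/24 = 0.7083
  DET: recall = 21/26 = 0.8077
  PRON: recall = 34/39 = 0.8718
Mean = (0.7083 + 0.8077 + 0.8718) / 3 = 0.796

0.796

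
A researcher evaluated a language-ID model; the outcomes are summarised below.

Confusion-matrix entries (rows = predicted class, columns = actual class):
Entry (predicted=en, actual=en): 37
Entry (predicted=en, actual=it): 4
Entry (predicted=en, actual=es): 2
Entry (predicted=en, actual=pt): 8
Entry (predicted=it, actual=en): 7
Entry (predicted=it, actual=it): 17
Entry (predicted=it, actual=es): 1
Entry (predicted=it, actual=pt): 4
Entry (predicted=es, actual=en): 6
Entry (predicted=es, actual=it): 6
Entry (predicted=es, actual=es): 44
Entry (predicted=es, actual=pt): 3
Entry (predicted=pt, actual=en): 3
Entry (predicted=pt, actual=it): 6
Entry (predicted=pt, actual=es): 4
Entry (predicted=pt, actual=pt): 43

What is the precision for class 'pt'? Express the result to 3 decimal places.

Treat 'pt' as positive and all other classes as negative.
precision = TP/(TP+FP).
pt: TP=43, FP=3+6+4=13 → 43/56 = 0.7679

0.768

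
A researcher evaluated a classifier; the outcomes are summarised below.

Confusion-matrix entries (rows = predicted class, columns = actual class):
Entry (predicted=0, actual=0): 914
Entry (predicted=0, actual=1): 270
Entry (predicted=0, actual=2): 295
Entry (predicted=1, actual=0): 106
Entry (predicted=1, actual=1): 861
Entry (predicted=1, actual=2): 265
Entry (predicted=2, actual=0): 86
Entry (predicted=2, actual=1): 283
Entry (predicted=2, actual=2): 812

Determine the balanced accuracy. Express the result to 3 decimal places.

0.676

Balanced accuracy = mean of per-class recall.
  0: recall = 914/1106 = 0.8264
  1: recall = 861/1414 = 0.6089
  2: recall = 812/1372 = 0.5918
Mean = (0.8264 + 0.6089 + 0.5918) / 3 = 0.676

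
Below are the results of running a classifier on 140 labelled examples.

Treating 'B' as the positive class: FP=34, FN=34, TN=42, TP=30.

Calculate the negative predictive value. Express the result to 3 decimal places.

0.553

NPV = TN/(TN+FN) = 42/(42+34) = 0.553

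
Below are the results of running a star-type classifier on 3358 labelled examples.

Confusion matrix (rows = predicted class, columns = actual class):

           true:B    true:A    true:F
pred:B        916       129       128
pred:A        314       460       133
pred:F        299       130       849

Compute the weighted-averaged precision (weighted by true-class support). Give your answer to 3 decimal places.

Per-class precision (TP/(TP+FP)):
  B: TP=916, FP=129+128=257 → 916/1173 = 0.7809
  A: TP=460, FP=314+133=447 → 460/907 = 0.5072
  F: TP=849, FP=299+130=429 → 849/1278 = 0.6643
Weighted-precision = Σ (supportᵢ/N)·precisionᵢ with N=3358: (1529/3358)·0.7809 + (719/3358)·0.5072 + (1110/3358)·0.6643 = 0.684

0.684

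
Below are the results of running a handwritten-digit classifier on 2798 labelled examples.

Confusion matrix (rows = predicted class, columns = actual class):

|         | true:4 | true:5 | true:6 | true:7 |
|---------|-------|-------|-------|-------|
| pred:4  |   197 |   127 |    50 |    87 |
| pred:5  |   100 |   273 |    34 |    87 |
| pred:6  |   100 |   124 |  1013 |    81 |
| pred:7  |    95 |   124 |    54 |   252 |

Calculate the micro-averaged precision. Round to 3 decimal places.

0.620

Micro-averaging pools counts across classes: ΣTP=1735, ΣFP=1063, ΣFN=1063.
Micro-precision = TP/(TP+FP) on pooled counts = 0.620 (equals overall accuracy in single-label multiclass).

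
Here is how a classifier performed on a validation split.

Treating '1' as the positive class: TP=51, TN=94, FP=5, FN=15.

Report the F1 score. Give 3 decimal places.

Precision = TP/(TP+FP) = 51/56 = 0.9107
Recall = TP/(TP+FN) = 51/66 = 0.7727
F1 = 2·TP/(2·TP+FP+FN) = 102/122 = 0.836

0.836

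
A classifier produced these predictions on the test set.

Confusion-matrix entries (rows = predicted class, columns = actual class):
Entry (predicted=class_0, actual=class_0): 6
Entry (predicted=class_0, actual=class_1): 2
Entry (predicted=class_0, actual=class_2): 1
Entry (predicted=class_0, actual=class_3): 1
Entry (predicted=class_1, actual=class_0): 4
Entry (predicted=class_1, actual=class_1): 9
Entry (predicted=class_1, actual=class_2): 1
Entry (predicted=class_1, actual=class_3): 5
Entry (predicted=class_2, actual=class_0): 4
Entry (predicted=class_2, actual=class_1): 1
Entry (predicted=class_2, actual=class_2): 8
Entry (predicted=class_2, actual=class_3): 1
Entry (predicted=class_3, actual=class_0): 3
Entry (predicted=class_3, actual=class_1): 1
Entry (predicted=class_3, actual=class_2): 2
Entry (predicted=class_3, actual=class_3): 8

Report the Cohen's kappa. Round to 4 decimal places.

0.3961

Observed agreement pₒ = trace/N = 31/57 = 0.54386
Expected agreement pₑ = Σ (rowᵢ·colᵢ)/N² = (17·10 + 13·19 + 12·14 + 15·14)/57² = 0.24469
κ = (pₒ − pₑ)/(1 − pₑ) = (0.54386 − 0.24469)/(1 − 0.24469) = 0.3961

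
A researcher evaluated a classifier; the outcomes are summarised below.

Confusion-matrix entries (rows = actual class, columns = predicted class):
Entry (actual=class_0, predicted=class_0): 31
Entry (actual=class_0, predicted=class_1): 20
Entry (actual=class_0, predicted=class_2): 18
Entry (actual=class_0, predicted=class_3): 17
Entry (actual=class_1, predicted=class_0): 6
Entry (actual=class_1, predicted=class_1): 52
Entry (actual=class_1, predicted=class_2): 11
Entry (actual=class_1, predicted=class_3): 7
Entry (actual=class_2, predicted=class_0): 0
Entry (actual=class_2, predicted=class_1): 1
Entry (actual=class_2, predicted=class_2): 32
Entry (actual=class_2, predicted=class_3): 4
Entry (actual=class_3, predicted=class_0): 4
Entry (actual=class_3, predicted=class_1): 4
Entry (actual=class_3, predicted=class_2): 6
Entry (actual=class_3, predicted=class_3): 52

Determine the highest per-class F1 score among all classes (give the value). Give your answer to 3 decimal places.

Per-class F1 score (2·TP/(2·TP+FP+FN)):
  class_0: TP=31, FP=6+0+4=10, FN=20+18+17=55 → 62/127 = 0.4882
  class_1: TP=52, FP=20+1+4=25, FN=6+11+7=24 → 104/153 = 0.6797
  class_2: TP=32, FP=18+11+6=35, FN=0+1+4=5 → 64/104 = 0.6154
  class_3: TP=52, FP=17+7+4=28, FN=4+4+6=14 → 104/146 = 0.7123
Highest is class 'class_3' with F1 score = 0.712.

0.712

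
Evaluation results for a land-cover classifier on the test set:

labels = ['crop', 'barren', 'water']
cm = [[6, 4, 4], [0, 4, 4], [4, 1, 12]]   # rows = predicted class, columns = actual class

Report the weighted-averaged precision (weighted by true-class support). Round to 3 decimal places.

0.587

Per-class precision (TP/(TP+FP)):
  crop: TP=6, FP=4+4=8 → 6/14 = 0.4286
  barren: TP=4, FP=0+4=4 → 4/8 = 0.5000
  water: TP=12, FP=4+1=5 → 12/17 = 0.7059
Weighted-precision = Σ (supportᵢ/N)·precisionᵢ with N=39: (10/39)·0.4286 + (9/39)·0.5000 + (20/39)·0.7059 = 0.587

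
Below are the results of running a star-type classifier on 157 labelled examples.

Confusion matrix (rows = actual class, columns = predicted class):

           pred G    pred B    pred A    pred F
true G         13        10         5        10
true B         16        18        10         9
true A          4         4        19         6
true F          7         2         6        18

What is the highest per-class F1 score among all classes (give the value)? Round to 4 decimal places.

0.5205

Per-class F1 score (2·TP/(2·TP+FP+FN)):
  G: TP=13, FP=16+4+7=27, FN=10+5+10=25 → 26/78 = 0.33333
  B: TP=18, FP=10+4+2=16, FN=16+10+9=35 → 36/87 = 0.41379
  A: TP=19, FP=5+10+6=21, FN=4+4+6=14 → 38/73 = 0.52055
  F: TP=18, FP=10+9+6=25, FN=7+2+6=15 → 36/76 = 0.47368
Highest is class 'A' with F1 score = 0.5205.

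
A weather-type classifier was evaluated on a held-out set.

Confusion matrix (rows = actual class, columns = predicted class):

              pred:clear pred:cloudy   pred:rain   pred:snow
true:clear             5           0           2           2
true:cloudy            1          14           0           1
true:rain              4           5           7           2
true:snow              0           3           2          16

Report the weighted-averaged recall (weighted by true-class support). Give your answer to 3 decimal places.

0.656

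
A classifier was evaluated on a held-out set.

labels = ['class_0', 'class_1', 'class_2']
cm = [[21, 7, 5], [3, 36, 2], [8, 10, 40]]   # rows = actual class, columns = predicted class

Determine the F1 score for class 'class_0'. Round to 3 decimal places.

F1 score = 2·TP/(2·TP+FP+FN).
class_0: TP=21, FP=3+8=11, FN=7+5=12 → 42/65 = 0.6462

0.646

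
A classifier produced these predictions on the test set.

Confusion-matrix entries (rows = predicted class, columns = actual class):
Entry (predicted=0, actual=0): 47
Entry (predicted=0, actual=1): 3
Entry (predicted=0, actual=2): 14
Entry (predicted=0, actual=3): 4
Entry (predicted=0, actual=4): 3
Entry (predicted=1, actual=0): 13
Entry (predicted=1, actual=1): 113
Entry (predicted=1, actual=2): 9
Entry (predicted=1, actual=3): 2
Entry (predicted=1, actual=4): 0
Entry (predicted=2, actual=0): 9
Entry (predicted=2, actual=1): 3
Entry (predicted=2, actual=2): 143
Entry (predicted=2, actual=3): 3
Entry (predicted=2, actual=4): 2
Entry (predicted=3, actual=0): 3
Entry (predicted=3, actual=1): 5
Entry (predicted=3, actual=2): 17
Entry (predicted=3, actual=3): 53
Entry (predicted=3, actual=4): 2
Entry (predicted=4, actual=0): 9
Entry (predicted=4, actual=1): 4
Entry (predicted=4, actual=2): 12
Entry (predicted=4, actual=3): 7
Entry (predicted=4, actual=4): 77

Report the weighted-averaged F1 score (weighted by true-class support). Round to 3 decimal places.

Per-class F1 score (2·TP/(2·TP+FP+FN)):
  0: TP=47, FP=3+14+4+3=24, FN=13+9+3+9=34 → 94/152 = 0.6184
  1: TP=113, FP=13+9+2+0=24, FN=3+3+5+4=15 → 226/265 = 0.8528
  2: TP=143, FP=9+3+3+2=17, FN=14+9+17+12=52 → 286/355 = 0.8056
  3: TP=53, FP=3+5+17+2=27, FN=4+2+3+7=16 → 106/149 = 0.7114
  4: TP=77, FP=9+4+12+7=32, FN=3+0+2+2=7 → 154/193 = 0.7979
Weighted-F1 score = Σ (supportᵢ/N)·F1 scoreᵢ with N=557: (81/557)·0.6184 + (128/557)·0.8528 + (195/557)·0.8056 + (69/557)·0.7114 + (84/557)·0.7979 = 0.776

0.776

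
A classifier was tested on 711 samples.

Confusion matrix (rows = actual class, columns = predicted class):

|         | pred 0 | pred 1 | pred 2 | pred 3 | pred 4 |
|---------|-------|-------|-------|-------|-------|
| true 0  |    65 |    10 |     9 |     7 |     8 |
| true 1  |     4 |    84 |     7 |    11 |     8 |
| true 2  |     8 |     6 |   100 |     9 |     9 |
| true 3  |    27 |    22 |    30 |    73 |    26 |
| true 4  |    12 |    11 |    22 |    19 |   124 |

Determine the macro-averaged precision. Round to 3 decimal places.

0.622

Per-class precision (TP/(TP+FP)):
  0: TP=65, FP=4+8+27+12=51 → 65/116 = 0.5603
  1: TP=84, FP=10+6+22+11=49 → 84/133 = 0.6316
  2: TP=100, FP=9+7+30+22=68 → 100/168 = 0.5952
  3: TP=73, FP=7+11+9+19=46 → 73/119 = 0.6134
  4: TP=124, FP=8+8+9+26=51 → 124/175 = 0.7086
Macro-precision = mean = (0.5603 + 0.6316 + 0.5952 + 0.6134 + 0.7086) / 5 = 0.622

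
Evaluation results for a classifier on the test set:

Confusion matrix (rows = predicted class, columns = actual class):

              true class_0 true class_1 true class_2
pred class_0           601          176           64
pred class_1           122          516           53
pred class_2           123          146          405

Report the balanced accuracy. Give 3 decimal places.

0.701

Balanced accuracy = mean of per-class recall.
  class_0: recall = 601/846 = 0.7104
  class_1: recall = 516/838 = 0.6158
  class_2: recall = 405/522 = 0.7759
Mean = (0.7104 + 0.6158 + 0.7759) / 3 = 0.701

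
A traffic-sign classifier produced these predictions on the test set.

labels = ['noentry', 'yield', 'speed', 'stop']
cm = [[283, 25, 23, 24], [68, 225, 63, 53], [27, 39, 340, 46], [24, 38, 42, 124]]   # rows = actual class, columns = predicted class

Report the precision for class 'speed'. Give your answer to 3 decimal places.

0.726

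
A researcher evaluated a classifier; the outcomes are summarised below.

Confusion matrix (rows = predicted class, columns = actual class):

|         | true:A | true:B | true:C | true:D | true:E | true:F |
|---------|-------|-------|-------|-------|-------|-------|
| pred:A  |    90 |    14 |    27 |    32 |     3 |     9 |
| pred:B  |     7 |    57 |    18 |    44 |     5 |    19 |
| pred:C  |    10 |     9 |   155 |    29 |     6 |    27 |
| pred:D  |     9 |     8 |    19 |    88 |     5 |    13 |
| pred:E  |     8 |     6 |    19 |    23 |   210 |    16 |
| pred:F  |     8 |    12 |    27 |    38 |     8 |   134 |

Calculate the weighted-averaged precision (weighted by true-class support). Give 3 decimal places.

Per-class precision (TP/(TP+FP)):
  A: TP=90, FP=14+27+32+3+9=85 → 90/175 = 0.5143
  B: TP=57, FP=7+18+44+5+19=93 → 57/150 = 0.3800
  C: TP=155, FP=10+9+29+6+27=81 → 155/236 = 0.6568
  D: TP=88, FP=9+8+19+5+13=54 → 88/142 = 0.6197
  E: TP=210, FP=8+6+19+23+16=72 → 210/282 = 0.7447
  F: TP=134, FP=8+12+27+38+8=93 → 134/227 = 0.5903
Weighted-precision = Σ (supportᵢ/N)·precisionᵢ with N=1212: (132/1212)·0.5143 + (106/1212)·0.3800 + (265/1212)·0.6568 + (254/1212)·0.6197 + (237/1212)·0.7447 + (218/1212)·0.5903 = 0.615

0.615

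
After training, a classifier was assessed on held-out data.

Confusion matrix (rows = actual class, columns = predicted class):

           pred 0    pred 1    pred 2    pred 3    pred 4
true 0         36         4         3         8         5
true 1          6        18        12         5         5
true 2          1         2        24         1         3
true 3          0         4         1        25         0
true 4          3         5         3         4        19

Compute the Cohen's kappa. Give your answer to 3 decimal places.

Observed agreement pₒ = trace/N = 122/197 = 0.6193
Expected agreement pₑ = Σ (rowᵢ·colᵢ)/N² = (56·46 + 46·33 + 31·43 + 30·43 + 34·32)/197² = 0.2011
κ = (pₒ − pₑ)/(1 − pₑ) = (0.6193 − 0.2011)/(1 − 0.2011) = 0.523

0.523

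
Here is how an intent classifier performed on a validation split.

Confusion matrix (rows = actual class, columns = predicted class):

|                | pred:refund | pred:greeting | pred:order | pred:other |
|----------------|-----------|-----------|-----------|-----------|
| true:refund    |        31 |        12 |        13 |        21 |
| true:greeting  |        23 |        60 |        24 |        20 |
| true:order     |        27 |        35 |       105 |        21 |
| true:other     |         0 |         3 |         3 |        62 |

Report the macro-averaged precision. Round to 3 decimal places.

0.538

Per-class precision (TP/(TP+FP)):
  refund: TP=31, FP=23+27+0=50 → 31/81 = 0.3827
  greeting: TP=60, FP=12+35+3=50 → 60/110 = 0.5455
  order: TP=105, FP=13+24+3=40 → 105/145 = 0.7241
  other: TP=62, FP=21+20+21=62 → 62/124 = 0.5000
Macro-precision = mean = (0.3827 + 0.5455 + 0.7241 + 0.5000) / 4 = 0.538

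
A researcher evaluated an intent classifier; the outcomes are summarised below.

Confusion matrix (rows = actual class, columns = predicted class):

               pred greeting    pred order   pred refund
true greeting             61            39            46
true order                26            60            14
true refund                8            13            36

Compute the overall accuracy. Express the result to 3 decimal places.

0.518

Accuracy = trace / total = (61+60+36=157) / 303 = 157/303 = 0.518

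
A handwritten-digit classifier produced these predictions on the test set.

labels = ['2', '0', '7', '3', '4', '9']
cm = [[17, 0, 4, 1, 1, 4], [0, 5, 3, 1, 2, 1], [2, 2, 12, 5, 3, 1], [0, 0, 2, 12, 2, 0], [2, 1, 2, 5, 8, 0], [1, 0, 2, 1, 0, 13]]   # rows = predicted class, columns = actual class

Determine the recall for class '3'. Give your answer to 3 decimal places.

Treat '3' as positive and all other classes as negative.
recall = TP/(TP+FN).
3: TP=12, FN=1+1+5+5+1=13 → 12/25 = 0.4800

0.480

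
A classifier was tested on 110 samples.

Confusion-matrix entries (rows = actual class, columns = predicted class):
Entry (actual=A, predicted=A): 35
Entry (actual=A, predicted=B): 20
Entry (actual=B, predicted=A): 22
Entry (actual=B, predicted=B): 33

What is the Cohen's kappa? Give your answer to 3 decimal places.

Observed agreement pₒ = trace/N = 68/110 = 0.6182
Expected agreement pₑ = Σ (rowᵢ·colᵢ)/N² = (55·57 + 55·53)/110² = 0.5000
κ = (pₒ − pₑ)/(1 − pₑ) = (0.6182 − 0.5000)/(1 − 0.5000) = 0.236

0.236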